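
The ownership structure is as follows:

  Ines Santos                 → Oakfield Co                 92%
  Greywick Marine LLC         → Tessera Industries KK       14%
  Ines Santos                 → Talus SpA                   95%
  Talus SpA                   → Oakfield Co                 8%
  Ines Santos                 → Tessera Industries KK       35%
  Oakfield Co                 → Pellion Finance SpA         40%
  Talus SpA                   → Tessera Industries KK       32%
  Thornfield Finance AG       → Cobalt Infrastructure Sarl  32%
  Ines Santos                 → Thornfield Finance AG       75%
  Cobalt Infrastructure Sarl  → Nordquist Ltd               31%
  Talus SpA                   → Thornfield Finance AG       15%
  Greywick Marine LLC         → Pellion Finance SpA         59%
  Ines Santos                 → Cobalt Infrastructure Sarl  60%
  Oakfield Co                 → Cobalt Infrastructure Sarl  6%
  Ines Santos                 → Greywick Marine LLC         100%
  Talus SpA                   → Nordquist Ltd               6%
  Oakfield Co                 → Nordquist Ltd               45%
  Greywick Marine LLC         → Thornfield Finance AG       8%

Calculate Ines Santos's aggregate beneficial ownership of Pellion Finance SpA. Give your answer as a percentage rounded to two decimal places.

Ines reaches Pellion along 3 paths.
Via Greywick: 100% × 59% = 59%.
Via Oakfield: 92% × 40% = 36.8%.
Via Talus → Oakfield: 95% × 8% × 40% = 3.04%.
Total: 59% + 36.8% + 3.04% = 98.84%.

98.84%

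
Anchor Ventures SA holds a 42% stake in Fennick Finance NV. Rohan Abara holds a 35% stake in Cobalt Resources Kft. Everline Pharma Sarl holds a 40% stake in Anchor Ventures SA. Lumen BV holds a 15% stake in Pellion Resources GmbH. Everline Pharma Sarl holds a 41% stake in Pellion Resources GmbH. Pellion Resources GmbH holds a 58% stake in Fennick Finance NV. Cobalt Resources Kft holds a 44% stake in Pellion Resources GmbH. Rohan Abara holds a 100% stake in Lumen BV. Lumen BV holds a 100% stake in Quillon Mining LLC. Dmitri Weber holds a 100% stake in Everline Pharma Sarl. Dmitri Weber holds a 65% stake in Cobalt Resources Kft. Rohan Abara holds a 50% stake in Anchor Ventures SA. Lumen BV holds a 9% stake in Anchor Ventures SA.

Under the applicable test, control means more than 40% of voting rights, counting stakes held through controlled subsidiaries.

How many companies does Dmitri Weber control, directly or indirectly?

Dmitri holds 100% of Everline, so Dmitri controls Everline.
Dmitri holds 65% of Cobalt, so Dmitri controls Cobalt.
Everline and Cobalt together hold 41% + 44% = 85% of Pellion, so Dmitri controls Pellion.
Pellion holds 58% of Fennick, so Dmitri controls Fennick.
No other company's threshold is met.
Dmitri controls 4 companies.

4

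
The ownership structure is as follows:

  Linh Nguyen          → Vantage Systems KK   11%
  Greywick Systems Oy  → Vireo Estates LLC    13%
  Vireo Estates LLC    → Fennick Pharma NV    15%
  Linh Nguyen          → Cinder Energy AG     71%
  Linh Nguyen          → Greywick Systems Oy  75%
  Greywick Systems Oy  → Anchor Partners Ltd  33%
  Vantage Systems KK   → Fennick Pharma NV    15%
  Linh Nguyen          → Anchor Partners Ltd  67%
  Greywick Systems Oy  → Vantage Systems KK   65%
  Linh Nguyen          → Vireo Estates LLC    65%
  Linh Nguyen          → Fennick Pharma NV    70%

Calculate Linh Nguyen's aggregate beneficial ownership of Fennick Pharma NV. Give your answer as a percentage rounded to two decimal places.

Linh reaches Fennick along 5 paths.
Via Vantage: 11% × 15% = 1.65%.
Via Greywick → Vantage: 75% × 65% × 15% = 7.3125%.
Direct stake: 70% = 70%.
Via Vireo: 65% × 15% = 9.75%.
Via Greywick → Vireo: 75% × 13% × 15% = 1.4625%.
Total: 1.65% + 7.3125% + 70% + 9.75% + 1.4625% = 90.175%.
Rounded: 90.18%.

90.18%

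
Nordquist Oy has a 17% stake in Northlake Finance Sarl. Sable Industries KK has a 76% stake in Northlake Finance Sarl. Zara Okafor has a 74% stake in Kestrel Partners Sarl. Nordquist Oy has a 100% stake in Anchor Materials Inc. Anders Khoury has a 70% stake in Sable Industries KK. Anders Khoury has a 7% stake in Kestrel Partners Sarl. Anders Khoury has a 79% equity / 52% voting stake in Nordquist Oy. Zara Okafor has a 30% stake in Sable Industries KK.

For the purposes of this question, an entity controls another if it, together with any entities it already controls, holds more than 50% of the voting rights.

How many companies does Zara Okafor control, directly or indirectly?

1

Zara holds 74% of Kestrel, so Zara controls Kestrel.
No other company's threshold is met.
Zara controls 1 company.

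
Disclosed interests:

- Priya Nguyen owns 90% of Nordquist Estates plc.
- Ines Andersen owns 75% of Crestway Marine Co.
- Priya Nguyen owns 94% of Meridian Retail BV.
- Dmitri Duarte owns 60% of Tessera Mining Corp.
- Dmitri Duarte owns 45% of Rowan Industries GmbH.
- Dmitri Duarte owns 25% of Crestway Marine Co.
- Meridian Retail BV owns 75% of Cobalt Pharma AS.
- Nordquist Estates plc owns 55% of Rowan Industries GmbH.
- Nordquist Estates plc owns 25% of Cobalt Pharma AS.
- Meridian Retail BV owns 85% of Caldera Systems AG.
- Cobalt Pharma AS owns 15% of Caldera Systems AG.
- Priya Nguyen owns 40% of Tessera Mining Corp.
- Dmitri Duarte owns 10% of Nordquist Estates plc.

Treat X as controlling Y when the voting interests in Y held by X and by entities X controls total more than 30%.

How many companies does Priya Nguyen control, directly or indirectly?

6

Priya holds 94% of Meridian, so Priya controls Meridian.
Priya holds 90% of Nordquist, so Priya controls Nordquist.
Nordquist and Meridian together hold 25% + 75% = 100% of Cobalt, so Priya controls Cobalt.
Nordquist holds 55% of Rowan, so Priya controls Rowan.
Priya holds 40% of Tessera, so Priya controls Tessera.
Meridian and Cobalt together hold 85% + 15% = 100% of Caldera, so Priya controls Caldera.
No other company's threshold is met.
Priya controls 6 companies.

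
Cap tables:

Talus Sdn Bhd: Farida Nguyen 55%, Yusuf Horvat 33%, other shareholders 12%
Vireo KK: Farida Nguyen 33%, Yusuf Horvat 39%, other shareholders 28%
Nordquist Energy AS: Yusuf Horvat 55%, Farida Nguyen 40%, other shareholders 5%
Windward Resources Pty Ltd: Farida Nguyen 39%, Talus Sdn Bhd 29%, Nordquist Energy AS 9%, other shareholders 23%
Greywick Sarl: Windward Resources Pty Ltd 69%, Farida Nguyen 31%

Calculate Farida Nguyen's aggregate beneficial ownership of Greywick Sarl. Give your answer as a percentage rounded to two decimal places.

71.40%

Farida reaches Greywick along 4 paths.
Via Windward: 39% × 69% = 26.91%.
Via Talus → Windward: 55% × 29% × 69% = 11.0055%.
Via Nordquist → Windward: 40% × 9% × 69% = 2.484%.
Direct stake: 31% = 31%.
Total: 26.91% + 11.0055% + 2.484% + 31% = 71.3995%.
Rounded: 71.40%.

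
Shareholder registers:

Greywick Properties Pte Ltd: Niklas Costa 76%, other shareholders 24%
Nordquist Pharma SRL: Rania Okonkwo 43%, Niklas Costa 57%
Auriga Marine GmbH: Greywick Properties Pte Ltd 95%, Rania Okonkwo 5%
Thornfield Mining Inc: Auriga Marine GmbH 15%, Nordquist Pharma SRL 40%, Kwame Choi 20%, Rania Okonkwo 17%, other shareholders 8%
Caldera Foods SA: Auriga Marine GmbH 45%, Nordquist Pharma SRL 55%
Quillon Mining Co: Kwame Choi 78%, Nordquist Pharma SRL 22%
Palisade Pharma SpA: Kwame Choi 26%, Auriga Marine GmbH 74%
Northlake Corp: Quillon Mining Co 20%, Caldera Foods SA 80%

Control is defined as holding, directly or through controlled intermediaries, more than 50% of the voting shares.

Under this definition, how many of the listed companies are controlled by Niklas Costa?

7

Niklas holds 76% of Greywick, so Niklas controls Greywick.
Niklas holds 57% of Nordquist, so Niklas controls Nordquist.
Greywick holds 95% of Auriga, so Niklas controls Auriga.
Auriga and Nordquist together hold 15% + 40% = 55% of Thornfield, so Niklas controls Thornfield.
Auriga and Nordquist together hold 45% + 55% = 100% of Caldera, so Niklas controls Caldera.
Auriga holds 74% of Palisade, so Niklas controls Palisade.
Caldera holds 80% of Northlake, so Niklas controls Northlake.
No other company's threshold is met.
Niklas controls 7 companies.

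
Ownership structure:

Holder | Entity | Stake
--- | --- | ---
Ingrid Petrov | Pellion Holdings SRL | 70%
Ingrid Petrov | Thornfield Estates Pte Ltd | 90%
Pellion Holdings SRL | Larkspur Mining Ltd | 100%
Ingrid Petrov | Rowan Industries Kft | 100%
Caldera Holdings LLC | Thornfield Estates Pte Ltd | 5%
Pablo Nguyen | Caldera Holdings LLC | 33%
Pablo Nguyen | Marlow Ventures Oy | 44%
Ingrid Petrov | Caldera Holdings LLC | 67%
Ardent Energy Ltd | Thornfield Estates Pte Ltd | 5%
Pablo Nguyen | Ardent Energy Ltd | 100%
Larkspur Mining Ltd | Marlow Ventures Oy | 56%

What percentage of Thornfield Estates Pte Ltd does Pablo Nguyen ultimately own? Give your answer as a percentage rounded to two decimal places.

Pablo reaches Thornfield along 2 paths.
Via Ardent: 100% × 5% = 5%.
Via Caldera: 33% × 5% = 1.65%.
Total: 5% + 1.65% = 6.65%.

6.65%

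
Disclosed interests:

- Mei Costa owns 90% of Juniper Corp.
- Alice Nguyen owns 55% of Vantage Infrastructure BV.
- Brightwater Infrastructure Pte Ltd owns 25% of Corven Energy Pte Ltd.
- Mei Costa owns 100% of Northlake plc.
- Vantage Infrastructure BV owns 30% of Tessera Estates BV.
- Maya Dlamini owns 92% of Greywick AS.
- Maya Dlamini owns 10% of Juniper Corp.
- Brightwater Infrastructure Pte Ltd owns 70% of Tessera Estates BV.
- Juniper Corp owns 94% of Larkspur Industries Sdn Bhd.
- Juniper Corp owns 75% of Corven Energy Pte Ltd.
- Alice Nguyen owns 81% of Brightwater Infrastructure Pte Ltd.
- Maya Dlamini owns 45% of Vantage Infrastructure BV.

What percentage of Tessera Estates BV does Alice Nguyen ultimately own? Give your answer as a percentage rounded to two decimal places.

Alice reaches Tessera along 2 paths.
Via Vantage: 55% × 30% = 16.5%.
Via Brightwater: 81% × 70% = 56.7%.
Total: 16.5% + 56.7% = 73.2%.
Rounded: 73.20%.

73.20%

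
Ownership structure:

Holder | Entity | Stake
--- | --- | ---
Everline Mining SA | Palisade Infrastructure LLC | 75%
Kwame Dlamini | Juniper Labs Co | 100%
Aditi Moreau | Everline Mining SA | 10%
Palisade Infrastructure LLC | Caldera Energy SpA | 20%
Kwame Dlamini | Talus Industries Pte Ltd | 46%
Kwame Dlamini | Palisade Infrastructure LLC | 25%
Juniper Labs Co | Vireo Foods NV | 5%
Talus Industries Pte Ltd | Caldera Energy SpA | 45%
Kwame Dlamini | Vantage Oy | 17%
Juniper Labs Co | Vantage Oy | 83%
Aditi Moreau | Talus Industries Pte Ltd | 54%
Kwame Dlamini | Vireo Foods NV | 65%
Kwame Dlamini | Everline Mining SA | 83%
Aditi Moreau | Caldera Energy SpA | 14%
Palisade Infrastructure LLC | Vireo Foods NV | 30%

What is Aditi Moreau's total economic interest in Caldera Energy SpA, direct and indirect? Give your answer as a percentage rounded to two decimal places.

39.80%

Aditi reaches Caldera along 3 paths.
Via Talus: 54% × 45% = 24.3%.
Direct stake: 14% = 14%.
Via Everline → Palisade: 10% × 75% × 20% = 1.5%.
Total: 24.3% + 14% + 1.5% = 39.8%.
Rounded: 39.80%.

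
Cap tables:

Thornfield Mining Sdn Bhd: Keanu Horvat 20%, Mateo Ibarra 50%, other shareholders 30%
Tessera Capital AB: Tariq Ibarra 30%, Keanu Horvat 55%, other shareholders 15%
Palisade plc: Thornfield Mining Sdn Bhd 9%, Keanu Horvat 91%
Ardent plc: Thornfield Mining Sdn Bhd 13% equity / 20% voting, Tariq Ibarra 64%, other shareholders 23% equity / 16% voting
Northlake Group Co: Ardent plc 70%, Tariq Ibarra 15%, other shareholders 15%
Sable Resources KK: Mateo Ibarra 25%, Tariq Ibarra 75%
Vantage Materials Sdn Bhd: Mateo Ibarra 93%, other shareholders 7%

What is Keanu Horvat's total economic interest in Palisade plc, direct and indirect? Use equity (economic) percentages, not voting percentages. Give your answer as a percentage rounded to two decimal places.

Keanu reaches Palisade along 2 paths.
Via Thornfield: 20% × 9% = 1.8%.
Direct stake: 91% = 91%.
Total: 1.8% + 91% = 92.8%.
Rounded: 92.80%.

92.80%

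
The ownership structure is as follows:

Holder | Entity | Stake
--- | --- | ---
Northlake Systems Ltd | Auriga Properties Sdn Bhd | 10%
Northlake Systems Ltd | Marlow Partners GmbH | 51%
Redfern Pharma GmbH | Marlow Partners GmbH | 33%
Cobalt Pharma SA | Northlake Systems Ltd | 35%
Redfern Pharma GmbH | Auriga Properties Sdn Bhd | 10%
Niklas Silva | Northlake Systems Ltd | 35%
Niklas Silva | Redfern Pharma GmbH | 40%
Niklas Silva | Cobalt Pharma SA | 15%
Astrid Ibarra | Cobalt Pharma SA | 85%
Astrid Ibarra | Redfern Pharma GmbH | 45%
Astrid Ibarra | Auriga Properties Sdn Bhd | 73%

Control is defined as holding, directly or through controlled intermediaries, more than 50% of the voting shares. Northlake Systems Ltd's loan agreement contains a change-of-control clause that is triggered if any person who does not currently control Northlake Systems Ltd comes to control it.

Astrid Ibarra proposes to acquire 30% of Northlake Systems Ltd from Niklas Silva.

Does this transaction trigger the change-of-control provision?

Yes

The purchase adds only to Astrid's holdings (Niklas's stake shrinks), so Astrid is the only person who could newly come to control Northlake.
Astrid holds 85% of Cobalt, so Astrid controls Cobalt.
Astrid holds 73% of Auriga, so Astrid controls Auriga.
In Northlake, Astrid's side holds only 35%, not > 50%.
So before the transaction, Astrid does not control Northlake.
After the purchase, Astrid holds 30% of Northlake directly, and Niklas's stake falls to 5%.
Cobalt and Astrid together hold 35% + 30% = 65% of Northlake, so Astrid controls Northlake.
Astrid did not control Northlake before and does after, so the clause is triggered.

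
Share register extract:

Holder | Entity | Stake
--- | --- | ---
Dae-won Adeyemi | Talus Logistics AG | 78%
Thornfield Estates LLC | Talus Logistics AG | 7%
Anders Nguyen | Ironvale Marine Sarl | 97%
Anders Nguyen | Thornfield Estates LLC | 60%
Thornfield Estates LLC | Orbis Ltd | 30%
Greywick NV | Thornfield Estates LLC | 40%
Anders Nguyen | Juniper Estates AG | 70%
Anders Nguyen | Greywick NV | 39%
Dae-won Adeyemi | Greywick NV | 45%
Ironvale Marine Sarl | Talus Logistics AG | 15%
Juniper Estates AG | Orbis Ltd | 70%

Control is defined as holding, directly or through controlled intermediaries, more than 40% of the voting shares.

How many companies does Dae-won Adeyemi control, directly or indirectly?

2

Dae-won holds 45% of Greywick, so Dae-won controls Greywick.
Dae-won holds 78% of Talus, so Dae-won controls Talus.
No other company's threshold is met.
Dae-won controls 2 companies.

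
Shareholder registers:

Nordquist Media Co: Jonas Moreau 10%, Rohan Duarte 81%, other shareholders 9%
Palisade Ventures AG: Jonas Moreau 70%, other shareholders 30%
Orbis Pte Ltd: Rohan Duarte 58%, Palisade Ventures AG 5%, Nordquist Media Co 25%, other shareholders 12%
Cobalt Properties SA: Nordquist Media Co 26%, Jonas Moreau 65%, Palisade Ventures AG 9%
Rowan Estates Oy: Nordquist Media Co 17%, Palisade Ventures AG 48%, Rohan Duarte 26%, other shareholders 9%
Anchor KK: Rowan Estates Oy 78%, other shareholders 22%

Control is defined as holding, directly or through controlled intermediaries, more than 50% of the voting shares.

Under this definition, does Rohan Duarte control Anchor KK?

No

Rohan holds 81% of Nordquist, so Rohan controls Nordquist.
Rohan and Nordquist together hold 58% + 25% = 83% of Orbis, so Rohan controls Orbis.
Neither Rohan nor any entity Rohan controls holds any voting interest in Anchor.
So Rohan does not control Anchor.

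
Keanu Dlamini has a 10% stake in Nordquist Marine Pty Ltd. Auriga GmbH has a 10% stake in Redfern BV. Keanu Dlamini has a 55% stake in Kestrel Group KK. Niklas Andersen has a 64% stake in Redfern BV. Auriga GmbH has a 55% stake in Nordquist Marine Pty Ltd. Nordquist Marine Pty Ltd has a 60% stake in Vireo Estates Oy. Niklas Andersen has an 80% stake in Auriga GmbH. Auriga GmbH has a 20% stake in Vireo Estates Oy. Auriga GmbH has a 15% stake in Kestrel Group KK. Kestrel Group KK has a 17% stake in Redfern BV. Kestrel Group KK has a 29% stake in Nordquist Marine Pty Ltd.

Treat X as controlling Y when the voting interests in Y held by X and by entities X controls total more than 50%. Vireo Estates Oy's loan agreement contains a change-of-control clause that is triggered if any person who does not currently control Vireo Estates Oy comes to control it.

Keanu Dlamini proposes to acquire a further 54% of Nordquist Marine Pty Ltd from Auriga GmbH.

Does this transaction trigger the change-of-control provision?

Yes

The purchase adds only to Keanu's holdings (Auriga's stake shrinks), so Keanu is the only person who could newly come to control Vireo.
Keanu holds 55% of Kestrel, so Keanu controls Kestrel.
Neither Keanu nor any entity Keanu controls holds any voting interest in Vireo.
So before the transaction, Keanu does not control Vireo.
After the purchase, Keanu's direct stake in Nordquist rises to 10% + 54% = 64%, and Auriga's stake falls to 1%.
Kestrel and Keanu together hold 29% + 64% = 93% of Nordquist, so Keanu controls Nordquist.
Nordquist holds 60% of Vireo, so Keanu controls Vireo.
Keanu did not control Vireo before and does after, so the clause is triggered.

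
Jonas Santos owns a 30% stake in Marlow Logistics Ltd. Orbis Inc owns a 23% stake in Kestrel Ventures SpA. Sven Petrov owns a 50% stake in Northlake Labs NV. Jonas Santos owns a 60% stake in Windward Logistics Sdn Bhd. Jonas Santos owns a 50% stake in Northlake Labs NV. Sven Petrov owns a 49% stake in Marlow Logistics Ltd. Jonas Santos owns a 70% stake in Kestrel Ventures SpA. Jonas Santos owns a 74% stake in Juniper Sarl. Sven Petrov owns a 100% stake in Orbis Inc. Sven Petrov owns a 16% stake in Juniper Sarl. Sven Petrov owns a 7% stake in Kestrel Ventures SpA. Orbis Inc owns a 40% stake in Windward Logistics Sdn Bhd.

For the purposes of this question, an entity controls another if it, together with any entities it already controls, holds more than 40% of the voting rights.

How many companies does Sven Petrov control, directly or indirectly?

3

Sven holds 50% of Northlake, so Sven controls Northlake.
Sven holds 100% of Orbis, so Sven controls Orbis.
Sven holds 49% of Marlow, so Sven controls Marlow.
No other company's threshold is met.
Sven controls 3 companies.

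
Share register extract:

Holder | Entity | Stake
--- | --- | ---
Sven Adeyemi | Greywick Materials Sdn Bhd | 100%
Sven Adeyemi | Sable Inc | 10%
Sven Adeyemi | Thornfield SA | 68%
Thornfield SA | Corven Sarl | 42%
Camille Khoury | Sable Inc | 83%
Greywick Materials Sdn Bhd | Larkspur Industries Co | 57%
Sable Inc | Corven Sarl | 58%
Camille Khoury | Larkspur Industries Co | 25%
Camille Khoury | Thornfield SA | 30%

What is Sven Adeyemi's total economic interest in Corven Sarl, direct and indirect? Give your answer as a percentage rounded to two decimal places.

34.36%

Sven reaches Corven along 2 paths.
Via Thornfield: 68% × 42% = 28.56%.
Via Sable: 10% × 58% = 5.8%.
Total: 28.56% + 5.8% = 34.36%.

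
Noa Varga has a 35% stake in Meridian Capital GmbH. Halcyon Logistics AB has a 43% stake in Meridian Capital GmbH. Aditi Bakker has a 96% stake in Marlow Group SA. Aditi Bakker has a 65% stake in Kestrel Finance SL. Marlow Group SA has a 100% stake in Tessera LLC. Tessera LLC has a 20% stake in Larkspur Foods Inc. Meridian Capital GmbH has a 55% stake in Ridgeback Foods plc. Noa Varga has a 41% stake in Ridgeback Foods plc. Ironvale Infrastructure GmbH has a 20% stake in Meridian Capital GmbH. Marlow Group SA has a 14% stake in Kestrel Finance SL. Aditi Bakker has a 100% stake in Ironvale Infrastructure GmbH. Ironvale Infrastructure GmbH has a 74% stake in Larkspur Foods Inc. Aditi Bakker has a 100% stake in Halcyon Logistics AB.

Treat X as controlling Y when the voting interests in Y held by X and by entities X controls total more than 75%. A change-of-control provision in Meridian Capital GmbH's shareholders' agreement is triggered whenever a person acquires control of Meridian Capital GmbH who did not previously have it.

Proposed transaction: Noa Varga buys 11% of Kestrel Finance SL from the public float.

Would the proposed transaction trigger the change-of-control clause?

No

The purchase changes only Noa's holdings, so Noa is the only person who could newly come to control Meridian.
Noa's largest direct stake is 41% in Ridgeback, which does not meet the threshold, so Noa controls no company.
In Meridian, Noa's side holds only 35%, not > 75%.
So before the transaction, Noa does not control Meridian.
After the purchase, Noa holds 11% of Kestrel directly.
Noa's side now holds 11% of Kestrel, not > 75%, so Noa still does not control Kestrel.
After the transaction, Noa's side holds 35% of Meridian, not > 75%, so Noa still does not control Meridian.
No new person acquires control, so the clause is not triggered.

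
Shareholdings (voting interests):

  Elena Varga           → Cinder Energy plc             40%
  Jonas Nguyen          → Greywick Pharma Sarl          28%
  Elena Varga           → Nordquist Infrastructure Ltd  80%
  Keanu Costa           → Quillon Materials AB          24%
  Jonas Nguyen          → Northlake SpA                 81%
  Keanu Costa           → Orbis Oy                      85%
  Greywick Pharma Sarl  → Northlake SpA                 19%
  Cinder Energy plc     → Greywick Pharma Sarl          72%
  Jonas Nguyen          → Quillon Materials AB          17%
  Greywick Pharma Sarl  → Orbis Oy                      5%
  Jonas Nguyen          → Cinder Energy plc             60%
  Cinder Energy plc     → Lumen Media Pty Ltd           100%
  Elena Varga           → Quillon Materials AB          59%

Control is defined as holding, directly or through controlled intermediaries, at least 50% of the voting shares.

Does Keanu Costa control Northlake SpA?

Keanu holds 85% of Orbis, so Keanu controls Orbis.
Neither Keanu nor any entity Keanu controls holds any voting interest in Northlake.
So Keanu does not control Northlake.

No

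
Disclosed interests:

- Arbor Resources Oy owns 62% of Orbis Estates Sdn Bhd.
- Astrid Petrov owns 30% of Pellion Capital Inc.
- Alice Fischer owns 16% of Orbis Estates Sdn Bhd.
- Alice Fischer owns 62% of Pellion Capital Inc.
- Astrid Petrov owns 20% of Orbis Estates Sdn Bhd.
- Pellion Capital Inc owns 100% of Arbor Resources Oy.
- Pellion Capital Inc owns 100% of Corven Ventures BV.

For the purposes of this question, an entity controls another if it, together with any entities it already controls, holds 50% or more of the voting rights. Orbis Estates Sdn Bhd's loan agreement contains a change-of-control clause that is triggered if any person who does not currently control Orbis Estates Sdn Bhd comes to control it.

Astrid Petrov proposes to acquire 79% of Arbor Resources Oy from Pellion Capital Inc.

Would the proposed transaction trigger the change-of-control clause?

Yes

The purchase adds only to Astrid's holdings (Pellion's stake shrinks), so Astrid is the only person who could newly come to control Orbis.
Astrid's largest direct stake is 30% in Pellion, which does not meet the threshold, so Astrid controls no company.
In Orbis, Astrid's side holds only 20%, not ≥ 50%.
So before the transaction, Astrid does not control Orbis.
After the purchase, Astrid holds 79% of Arbor directly, and Pellion's stake falls to 21%.
Astrid holds 79% of Arbor, so Astrid controls Arbor.
Arbor and Astrid together hold 62% + 20% = 82% of Orbis, so Astrid controls Orbis.
Astrid did not control Orbis before and does after, so the clause is triggered.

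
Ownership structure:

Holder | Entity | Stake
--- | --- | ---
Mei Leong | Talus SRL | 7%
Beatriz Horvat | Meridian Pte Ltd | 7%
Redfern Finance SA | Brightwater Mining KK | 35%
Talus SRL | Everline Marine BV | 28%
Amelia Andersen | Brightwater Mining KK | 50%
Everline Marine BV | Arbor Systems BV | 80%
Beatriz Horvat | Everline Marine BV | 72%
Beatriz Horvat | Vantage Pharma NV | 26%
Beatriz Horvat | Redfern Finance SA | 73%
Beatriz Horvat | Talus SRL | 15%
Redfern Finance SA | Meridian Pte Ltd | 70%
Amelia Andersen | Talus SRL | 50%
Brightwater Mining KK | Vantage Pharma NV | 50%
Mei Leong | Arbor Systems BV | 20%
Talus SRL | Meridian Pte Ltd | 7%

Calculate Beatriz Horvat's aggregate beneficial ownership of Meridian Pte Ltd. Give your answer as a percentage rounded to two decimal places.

Beatriz reaches Meridian along 3 paths.
Via Redfern: 73% × 70% = 51.1%.
Via Talus: 15% × 7% = 1.05%.
Direct stake: 7% = 7%.
Total: 51.1% + 1.05% + 7% = 59.15%.

59.15%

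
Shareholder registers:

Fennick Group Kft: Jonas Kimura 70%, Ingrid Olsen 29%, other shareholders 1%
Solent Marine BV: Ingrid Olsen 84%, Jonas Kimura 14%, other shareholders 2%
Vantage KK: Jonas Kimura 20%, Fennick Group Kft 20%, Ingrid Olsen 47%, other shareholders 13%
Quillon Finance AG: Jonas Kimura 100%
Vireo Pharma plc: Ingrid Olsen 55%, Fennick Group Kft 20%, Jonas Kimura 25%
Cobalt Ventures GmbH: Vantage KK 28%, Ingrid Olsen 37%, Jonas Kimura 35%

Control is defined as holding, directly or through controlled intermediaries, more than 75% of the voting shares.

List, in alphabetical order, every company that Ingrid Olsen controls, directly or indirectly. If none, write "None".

Ingrid holds 84% of Solent, so Ingrid controls Solent.
No other company's threshold is met.

Solent Marine BV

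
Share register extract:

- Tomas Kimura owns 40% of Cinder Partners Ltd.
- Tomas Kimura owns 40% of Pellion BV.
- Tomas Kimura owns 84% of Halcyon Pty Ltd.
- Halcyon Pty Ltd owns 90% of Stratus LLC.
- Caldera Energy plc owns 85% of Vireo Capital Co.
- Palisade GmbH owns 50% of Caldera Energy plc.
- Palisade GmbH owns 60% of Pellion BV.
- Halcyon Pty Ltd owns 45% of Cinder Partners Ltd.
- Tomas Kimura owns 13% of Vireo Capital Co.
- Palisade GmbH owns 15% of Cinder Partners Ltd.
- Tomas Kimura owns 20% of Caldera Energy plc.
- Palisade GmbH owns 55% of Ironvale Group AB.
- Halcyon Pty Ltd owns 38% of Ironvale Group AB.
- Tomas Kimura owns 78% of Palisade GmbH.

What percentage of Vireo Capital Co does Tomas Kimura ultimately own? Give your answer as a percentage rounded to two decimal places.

63.15%

Tomas reaches Vireo along 3 paths.
Direct stake: 13% = 13%.
Via Caldera: 20% × 85% = 17%.
Via Palisade → Caldera: 78% × 50% × 85% = 33.15%.
Total: 13% + 17% + 33.15% = 63.15%.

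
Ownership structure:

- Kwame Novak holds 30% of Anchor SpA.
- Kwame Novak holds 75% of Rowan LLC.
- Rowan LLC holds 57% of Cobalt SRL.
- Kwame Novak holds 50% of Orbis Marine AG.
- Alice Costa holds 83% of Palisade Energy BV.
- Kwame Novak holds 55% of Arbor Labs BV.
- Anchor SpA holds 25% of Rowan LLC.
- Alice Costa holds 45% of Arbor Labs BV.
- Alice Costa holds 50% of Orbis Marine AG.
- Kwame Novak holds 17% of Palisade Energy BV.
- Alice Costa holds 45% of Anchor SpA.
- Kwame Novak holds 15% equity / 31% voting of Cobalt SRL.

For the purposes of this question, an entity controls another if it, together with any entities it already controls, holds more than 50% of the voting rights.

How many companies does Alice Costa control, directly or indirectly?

1

Alice holds 83% of Palisade, so Alice controls Palisade.
No other company's threshold is met.
Alice controls 1 company.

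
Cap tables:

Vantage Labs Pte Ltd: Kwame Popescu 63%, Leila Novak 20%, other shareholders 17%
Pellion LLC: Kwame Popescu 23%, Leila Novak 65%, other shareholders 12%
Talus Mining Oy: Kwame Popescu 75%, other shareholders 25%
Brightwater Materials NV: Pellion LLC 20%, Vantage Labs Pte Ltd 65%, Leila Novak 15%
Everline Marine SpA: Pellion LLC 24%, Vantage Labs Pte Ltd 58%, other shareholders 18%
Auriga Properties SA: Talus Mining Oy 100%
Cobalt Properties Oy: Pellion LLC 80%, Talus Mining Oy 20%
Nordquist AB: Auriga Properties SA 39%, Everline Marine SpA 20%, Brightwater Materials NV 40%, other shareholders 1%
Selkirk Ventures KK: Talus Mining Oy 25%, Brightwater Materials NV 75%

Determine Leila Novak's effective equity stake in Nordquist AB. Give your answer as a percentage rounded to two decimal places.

21.84%

Leila reaches Nordquist along 5 paths.
Via Pellion → Everline: 65% × 24% × 20% = 3.12%.
Via Vantage → Everline: 20% × 58% × 20% = 2.32%.
Via Pellion → Brightwater: 65% × 20% × 40% = 5.2%.
Via Vantage → Brightwater: 20% × 65% × 40% = 5.2%.
Via Brightwater: 15% × 40% = 6%.
Total: 3.12% + 2.32% + 5.2% + 5.2% + 6% = 21.84%.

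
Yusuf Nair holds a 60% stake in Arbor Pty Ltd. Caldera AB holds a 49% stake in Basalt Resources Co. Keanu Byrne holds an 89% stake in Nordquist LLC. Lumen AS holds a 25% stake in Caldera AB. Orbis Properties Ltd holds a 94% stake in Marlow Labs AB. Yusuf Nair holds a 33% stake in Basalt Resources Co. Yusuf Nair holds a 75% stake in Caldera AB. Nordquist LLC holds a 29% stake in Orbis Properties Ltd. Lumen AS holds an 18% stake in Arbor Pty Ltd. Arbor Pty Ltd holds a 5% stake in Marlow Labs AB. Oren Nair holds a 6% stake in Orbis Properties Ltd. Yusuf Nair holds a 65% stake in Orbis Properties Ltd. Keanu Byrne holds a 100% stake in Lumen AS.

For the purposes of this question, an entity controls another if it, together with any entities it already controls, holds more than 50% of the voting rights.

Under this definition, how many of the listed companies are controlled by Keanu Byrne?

Keanu holds 89% of Nordquist, so Keanu controls Nordquist.
Keanu holds 100% of Lumen, so Keanu controls Lumen.
No other company's threshold is met.
Keanu controls 2 companies.

2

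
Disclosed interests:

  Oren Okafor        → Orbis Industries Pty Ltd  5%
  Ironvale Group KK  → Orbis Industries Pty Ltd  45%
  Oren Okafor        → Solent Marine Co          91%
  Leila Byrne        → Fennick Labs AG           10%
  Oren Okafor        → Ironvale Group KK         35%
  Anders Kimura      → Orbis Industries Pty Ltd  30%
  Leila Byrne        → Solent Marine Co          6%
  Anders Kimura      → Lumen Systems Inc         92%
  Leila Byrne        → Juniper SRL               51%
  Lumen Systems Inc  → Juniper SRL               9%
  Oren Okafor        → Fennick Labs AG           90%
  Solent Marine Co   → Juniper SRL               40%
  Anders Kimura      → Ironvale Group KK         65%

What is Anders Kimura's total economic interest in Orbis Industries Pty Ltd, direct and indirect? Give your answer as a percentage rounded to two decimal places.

59.25%

Anders reaches Orbis along 2 paths.
Direct stake: 30% = 30%.
Via Ironvale: 65% × 45% = 29.25%.
Total: 30% + 29.25% = 59.25%.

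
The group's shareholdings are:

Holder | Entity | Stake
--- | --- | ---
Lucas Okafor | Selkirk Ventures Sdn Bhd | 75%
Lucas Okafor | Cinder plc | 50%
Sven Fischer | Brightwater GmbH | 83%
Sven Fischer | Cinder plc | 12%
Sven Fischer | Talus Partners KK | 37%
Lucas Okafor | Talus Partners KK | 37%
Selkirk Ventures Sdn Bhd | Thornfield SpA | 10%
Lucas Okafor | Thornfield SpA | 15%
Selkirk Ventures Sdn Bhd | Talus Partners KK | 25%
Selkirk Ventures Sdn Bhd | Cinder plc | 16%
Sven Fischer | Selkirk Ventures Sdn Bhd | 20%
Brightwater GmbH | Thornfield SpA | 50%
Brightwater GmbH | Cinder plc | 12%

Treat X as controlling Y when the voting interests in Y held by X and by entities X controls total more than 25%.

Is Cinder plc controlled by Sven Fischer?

No

Sven holds 83% of Brightwater, so Sven controls Brightwater.
Sven holds 37% of Talus, so Sven controls Talus.
Brightwater holds 50% of Thornfield, so Sven controls Thornfield.
In Cinder, Sven's side holds only 12% + 12% = 24%, not > 25%.
So Sven does not control Cinder.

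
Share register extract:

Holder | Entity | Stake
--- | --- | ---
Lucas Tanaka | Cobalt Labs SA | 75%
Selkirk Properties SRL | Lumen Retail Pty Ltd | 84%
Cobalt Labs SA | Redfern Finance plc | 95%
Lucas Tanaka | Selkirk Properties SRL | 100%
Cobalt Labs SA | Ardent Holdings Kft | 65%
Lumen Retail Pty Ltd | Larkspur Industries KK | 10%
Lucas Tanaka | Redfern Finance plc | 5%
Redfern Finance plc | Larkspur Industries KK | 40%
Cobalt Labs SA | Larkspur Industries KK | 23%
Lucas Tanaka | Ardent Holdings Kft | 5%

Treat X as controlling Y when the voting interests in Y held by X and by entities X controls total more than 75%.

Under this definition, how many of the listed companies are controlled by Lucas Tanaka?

2

Lucas holds 100% of Selkirk, so Lucas controls Selkirk.
Selkirk holds 84% of Lumen, so Lucas controls Lumen.
No other company's threshold is met.
Lucas controls 2 companies.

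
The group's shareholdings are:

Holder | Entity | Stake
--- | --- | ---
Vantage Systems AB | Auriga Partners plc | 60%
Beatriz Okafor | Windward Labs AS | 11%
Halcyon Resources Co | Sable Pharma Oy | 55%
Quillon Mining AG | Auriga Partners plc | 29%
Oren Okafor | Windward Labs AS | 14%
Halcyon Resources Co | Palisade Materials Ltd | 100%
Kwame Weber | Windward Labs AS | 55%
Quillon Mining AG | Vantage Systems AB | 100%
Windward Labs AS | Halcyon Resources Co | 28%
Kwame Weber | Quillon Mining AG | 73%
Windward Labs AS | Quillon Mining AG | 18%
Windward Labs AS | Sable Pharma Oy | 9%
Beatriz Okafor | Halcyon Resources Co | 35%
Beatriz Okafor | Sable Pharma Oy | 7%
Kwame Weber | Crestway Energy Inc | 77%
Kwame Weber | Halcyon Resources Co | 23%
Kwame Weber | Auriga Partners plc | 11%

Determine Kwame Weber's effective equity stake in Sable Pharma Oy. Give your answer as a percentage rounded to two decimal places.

26.07%

Kwame reaches Sable along 3 paths.
Via Windward: 55% × 9% = 4.95%.
Via Halcyon: 23% × 55% = 12.65%.
Via Windward → Halcyon: 55% × 28% × 55% = 8.47%.
Total: 4.95% + 12.65% + 8.47% = 26.07%.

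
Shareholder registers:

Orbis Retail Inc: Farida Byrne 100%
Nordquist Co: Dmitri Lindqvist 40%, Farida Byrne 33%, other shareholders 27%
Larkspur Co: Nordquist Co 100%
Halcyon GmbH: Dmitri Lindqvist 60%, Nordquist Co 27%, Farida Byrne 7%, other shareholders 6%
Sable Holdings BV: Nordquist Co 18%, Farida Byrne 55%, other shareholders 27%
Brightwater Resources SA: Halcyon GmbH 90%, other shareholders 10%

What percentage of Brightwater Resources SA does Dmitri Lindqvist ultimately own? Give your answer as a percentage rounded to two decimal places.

Dmitri reaches Brightwater along 2 paths.
Via Halcyon: 60% × 90% = 54%.
Via Nordquist → Halcyon: 40% × 27% × 90% = 9.72%.
Total: 54% + 9.72% = 63.72%.

63.72%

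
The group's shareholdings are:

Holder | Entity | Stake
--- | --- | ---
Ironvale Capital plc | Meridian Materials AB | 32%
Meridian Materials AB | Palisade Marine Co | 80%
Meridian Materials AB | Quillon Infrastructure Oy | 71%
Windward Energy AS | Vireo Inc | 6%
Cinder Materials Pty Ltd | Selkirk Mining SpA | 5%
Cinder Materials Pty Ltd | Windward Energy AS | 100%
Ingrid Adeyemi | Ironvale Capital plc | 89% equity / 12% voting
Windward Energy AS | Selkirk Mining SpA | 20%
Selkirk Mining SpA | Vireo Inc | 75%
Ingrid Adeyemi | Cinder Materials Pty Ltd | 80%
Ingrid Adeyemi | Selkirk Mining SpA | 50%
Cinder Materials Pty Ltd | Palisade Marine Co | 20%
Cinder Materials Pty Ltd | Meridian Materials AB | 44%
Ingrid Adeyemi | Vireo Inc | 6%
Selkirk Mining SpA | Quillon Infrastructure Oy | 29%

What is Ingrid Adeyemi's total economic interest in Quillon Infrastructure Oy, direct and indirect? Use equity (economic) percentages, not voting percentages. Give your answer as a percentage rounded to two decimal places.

Ingrid reaches Quillon along 5 paths.
Via Ironvale → Meridian: 89% × 32% × 71% = 20.2208%.
Via Cinder → Meridian: 80% × 44% × 71% = 24.992%.
Via Cinder → Selkirk: 80% × 5% × 29% = 1.16%.
Via Cinder → Windward → Selkirk: 80% × 100% × 20% × 29% = 4.64%.
Via Selkirk: 50% × 29% = 14.5%.
Total: 20.2208% + 24.992% + 1.16% + 4.64% + 14.5% = 65.5128%.
Rounded: 65.51%.

65.51%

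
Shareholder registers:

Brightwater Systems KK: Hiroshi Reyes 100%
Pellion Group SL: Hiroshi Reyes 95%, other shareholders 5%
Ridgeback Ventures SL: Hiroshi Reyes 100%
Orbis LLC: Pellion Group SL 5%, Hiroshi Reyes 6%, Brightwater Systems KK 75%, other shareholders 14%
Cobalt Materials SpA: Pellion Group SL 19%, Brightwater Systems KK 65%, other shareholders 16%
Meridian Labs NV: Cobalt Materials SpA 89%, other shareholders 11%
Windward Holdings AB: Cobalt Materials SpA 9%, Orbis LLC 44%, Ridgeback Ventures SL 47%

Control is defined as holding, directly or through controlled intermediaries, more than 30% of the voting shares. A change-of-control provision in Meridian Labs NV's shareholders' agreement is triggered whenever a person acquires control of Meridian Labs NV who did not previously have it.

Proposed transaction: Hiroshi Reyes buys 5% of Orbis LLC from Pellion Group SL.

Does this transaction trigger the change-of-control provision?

The purchase adds only to Hiroshi's holdings (Pellion's stake shrinks), so Hiroshi is the only person who could newly come to control Meridian.
Hiroshi holds 100% of Brightwater, so Hiroshi controls Brightwater.
Hiroshi holds 95% of Pellion, so Hiroshi controls Pellion.
Pellion and Brightwater together hold 19% + 65% = 84% of Cobalt, so Hiroshi controls Cobalt.
Cobalt holds 89% of Meridian, so Hiroshi controls Meridian.
So Hiroshi already controls Meridian before the transaction.
After the purchase, Hiroshi's direct stake in Orbis rises to 6% + 5% = 11%, and Pellion's stake falls to 0%.
Hiroshi controlled Meridian already, so this is not a new person acquiring control; every other person's position is unchanged or reduced.
No new person acquires control, so the clause is not triggered.

No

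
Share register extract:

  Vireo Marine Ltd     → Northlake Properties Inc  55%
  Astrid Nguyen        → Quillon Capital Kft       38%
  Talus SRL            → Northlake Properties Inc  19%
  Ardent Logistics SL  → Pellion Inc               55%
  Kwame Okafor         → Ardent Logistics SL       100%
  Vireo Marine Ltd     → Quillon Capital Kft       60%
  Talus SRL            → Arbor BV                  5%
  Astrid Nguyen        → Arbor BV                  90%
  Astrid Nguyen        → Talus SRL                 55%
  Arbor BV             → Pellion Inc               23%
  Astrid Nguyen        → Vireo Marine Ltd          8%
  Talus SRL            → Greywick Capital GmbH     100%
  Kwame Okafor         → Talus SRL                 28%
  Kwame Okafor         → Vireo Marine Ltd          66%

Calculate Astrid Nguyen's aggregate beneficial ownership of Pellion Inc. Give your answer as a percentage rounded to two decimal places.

21.33%

Astrid reaches Pellion along 2 paths.
Via Talus → Arbor: 55% × 5% × 23% = 0.6325%.
Via Arbor: 90% × 23% = 20.7%.
Total: 0.6325% + 20.7% = 21.3325%.
Rounded: 21.33%.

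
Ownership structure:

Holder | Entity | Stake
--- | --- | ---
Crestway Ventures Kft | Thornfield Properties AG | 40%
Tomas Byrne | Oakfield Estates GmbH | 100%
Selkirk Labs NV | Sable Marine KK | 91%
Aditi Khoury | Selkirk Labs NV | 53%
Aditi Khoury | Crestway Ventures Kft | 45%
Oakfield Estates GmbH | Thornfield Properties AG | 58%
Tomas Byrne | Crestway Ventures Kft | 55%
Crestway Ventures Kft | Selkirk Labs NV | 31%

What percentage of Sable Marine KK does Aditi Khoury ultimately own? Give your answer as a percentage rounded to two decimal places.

60.92%

Aditi reaches Sable along 2 paths.
Via Crestway → Selkirk: 45% × 31% × 91% = 12.6945%.
Via Selkirk: 53% × 91% = 48.23%.
Total: 12.6945% + 48.23% = 60.9245%.
Rounded: 60.92%.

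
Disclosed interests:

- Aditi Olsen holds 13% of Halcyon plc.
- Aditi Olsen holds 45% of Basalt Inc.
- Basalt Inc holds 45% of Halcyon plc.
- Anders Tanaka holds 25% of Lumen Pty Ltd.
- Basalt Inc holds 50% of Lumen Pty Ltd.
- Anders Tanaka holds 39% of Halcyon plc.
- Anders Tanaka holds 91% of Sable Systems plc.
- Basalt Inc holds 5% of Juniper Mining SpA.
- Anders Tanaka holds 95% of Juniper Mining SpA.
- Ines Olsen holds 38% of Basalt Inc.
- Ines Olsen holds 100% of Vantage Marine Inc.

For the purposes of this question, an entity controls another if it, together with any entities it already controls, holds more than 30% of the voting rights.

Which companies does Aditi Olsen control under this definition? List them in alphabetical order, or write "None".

Aditi holds 45% of Basalt, so Aditi controls Basalt.
Basalt holds 50% of Lumen, so Aditi controls Lumen.
Basalt and Aditi together hold 45% + 13% = 58% of Halcyon, so Aditi controls Halcyon.
No other company's threshold is met.

Basalt Inc, Halcyon plc, Lumen Pty Ltd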